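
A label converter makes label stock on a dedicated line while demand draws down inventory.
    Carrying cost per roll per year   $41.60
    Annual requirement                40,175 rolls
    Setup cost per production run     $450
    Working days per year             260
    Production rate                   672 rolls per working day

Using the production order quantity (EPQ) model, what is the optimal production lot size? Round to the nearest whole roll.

Daily demand d = 40,175/260 = 154.519; p = 672; 1 − d/p = 0.77006
EPQ = √(2DS / (H(1 − d/p)))
    = √(2 × 40,175 × 450 / (41.6 × 0.77006)) ≈ 1,062.40

1,062 rolls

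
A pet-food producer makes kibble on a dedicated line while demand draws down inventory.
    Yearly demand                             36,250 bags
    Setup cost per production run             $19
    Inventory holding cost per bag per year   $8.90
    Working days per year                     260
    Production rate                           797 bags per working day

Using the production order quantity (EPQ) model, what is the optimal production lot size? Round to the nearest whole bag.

d = 36,250/260 = 139.4231 bags/day;  effective holding cost H(1 − d/p) = 8.9·(1 − 139.4231/797) = 7.34308
Q* = √(2DS / H_eff) = √(2·36,250·19 / 7.34308) ≈ 433.12

433 bags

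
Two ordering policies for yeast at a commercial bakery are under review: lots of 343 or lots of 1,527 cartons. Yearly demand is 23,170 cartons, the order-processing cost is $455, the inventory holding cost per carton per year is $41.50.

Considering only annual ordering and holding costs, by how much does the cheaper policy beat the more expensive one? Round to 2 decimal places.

TC(Q) = (D/Q)S + (Q/2)H
TC(343) = (23,170/343)×455 + (343/2)×41.5 = $37,852.96
TC(1,527) = (23,170/1,527)×455 + (1,527/2)×41.5 = $38,589.21
Lots of 343 are cheaper by $736.25.

$736.25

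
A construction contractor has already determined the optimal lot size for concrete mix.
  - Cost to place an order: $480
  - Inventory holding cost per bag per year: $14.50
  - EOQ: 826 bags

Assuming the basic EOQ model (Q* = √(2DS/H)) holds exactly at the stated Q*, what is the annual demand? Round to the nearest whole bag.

10,305 bags per year

EOQ relation: Q² = 2DS/H, so rearrange for the unknown.
D = Q²H / (2S) = 826² × 14.5 / (2 × 480) = 10,305.21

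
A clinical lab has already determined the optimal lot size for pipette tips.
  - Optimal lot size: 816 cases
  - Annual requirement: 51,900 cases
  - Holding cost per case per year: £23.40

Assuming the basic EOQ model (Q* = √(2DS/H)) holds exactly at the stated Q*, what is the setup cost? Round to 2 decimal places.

£150.11

EOQ relation: Q² = 2DS/H, so rearrange for the unknown.
S = Q²H / (2D) = 816² × 23.4 / (2 × 51,900) = 150.1063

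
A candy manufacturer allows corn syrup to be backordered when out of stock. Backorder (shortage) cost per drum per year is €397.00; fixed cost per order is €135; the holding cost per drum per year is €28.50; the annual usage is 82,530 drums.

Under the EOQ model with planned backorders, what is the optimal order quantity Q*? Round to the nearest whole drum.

915 drums

Basic EOQ = √(2·82,530·135/28.5) = 884.230
Backorder adjustment √((H+b)/b) = √((28.5+397)/397) = 1.0353
Q* = 884.230 × 1.0353 ≈ 915.42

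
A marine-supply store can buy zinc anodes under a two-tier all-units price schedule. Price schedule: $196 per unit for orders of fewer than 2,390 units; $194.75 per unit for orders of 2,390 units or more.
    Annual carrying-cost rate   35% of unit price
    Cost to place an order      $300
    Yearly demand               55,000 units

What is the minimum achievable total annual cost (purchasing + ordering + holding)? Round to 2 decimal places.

$10,799,607.95

H₁ = 35%×$196 = $68.6000;  H₂ = 35%×$194.75 = $68.1625
EOQ₁ = √(2×55,000×300/68.6000) = 693.58  (< 2,390, feasible at tier 1)
EOQ₂ = √(2×55,000×300/68.1625) = 695.80  (< 2,390 → use Q = 2,390 at tier-2 price)
TC(tier 1 (EOQ₁), Q≈693.6) = $10,827,579.41
TC(tier 2, Q≈2,390.0) = $10,799,607.95
Minimum at tier 2: $10,799,607.95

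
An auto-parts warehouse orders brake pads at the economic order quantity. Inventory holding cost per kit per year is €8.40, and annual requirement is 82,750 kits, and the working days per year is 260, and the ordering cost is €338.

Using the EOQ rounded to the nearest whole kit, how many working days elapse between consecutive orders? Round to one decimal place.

8.1 days

EOQ = √(2DS/H) = √(2 × 82,750 × 338 / 8.4)
    = √(6,659,404.76) ≈ 2,580.58 → Q = 2,581 kits
T = Q/D × 260 days = 2,581/82,750 × 260 = 8.109 days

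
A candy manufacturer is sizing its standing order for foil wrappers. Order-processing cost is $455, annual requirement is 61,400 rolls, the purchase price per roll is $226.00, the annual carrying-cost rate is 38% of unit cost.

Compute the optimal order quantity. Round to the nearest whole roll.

H = i·C = 0.38 × $226 = $85.8800 per roll-year
2DS/H = 2·61,400·455/85.88 = 650,605.50
EOQ = √650,605.50 ≈ 806.60

807 rolls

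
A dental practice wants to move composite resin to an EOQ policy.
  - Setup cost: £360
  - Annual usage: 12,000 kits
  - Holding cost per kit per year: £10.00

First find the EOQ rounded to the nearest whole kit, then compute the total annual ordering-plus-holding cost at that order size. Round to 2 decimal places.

£9,295.16

EOQ = √(2DS/H) = √(2 × 12,000 × 360 / 10)
    = √(864,000.00) ≈ 929.52 → Q = 930 kits
Ordering: D/Q × S = 12,000/930 × £360 = £4,645.16
Holding:  Q/2 × H = 930/2 × £10 = £4,650.00
Total = £4,645.16 + £4,650.00 = £9,295.16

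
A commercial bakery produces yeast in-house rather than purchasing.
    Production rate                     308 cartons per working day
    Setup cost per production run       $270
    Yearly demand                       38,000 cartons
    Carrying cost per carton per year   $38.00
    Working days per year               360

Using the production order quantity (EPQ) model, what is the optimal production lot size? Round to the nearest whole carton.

906 cartons

Daily demand d = 38,000/360 = 105.556; p = 308; 1 − d/p = 0.65729
EPQ = √(2DS / (H(1 − d/p)))
    = √(2 × 38,000 × 270 / (38 × 0.65729)) ≈ 906.40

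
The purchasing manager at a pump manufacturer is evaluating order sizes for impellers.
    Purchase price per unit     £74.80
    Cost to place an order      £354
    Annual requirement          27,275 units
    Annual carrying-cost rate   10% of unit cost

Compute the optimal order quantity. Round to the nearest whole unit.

H = i·C = 0.1 × £74.8 = £7.4800 per unit-year
Optimal lot size Q* = (2 × 27,275 × £354 / £7.48)^½ ≈ 1,606.75

1,607 units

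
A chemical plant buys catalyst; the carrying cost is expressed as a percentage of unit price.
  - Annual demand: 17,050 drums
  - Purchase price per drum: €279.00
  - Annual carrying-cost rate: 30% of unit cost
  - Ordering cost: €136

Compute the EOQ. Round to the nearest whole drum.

Holding cost per drum per year: H = 30% × €279 = €83.7000
Optimal lot size Q* = (2 × 17,050 × €136 / €83.7)^½ ≈ 235.39

235 drums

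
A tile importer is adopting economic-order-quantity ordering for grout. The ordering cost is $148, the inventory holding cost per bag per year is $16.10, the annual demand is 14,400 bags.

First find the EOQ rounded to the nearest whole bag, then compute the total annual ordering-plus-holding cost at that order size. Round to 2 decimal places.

Q* = √(2·D·S / H) = √(2·14,400·148 / 16.1) = √264,745.3 ≈ 514.53 → Q = 515 bags
Ordering: D/Q × S = 14,400/515 × $148 = $4,138.25
Holding:  Q/2 × H = 515/2 × $16.1 = $4,145.75
Total = $4,138.25 + $4,145.75 = $8,284.00

$8,284.00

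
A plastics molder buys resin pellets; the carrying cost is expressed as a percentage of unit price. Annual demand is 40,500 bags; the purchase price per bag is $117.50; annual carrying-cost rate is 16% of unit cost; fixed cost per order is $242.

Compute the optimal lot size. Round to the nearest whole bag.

1,021 bags

Holding cost per bag per year: H = 16% × $117.5 = $18.8000
Optimal lot size Q* = (2 × 40,500 × $242 / $18.8)^½ ≈ 1,021.11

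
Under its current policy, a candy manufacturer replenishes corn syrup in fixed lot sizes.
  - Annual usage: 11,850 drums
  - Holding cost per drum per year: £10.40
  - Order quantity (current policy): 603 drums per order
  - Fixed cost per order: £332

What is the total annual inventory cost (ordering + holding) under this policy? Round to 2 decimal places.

£9,659.98

Annual ordering cost = (D/Q)·S = (11,850/603) × 332 = £6,524.38
Annual holding cost  = (Q/2)·H = (603/2) × 10.4 = £3,135.60
Total = £6,524.38 + £3,135.60 = £9,659.98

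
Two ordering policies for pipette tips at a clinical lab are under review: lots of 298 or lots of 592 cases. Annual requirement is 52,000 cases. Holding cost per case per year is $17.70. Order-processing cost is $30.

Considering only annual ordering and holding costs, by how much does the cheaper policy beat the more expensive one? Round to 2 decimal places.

For each Q, cost = (D/Q)·S + (Q/2)·H.
TC(298) = (52,000/298)×30 + (298/2)×17.7 = $7,872.20
TC(592) = (52,000/592)×30 + (592/2)×17.7 = $7,874.34
Lots of 298 are cheaper by $2.14.

$2.14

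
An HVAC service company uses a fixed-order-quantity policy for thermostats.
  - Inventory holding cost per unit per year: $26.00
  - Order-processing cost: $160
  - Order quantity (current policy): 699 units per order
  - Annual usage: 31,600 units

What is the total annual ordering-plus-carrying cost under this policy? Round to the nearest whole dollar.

Ordering: D/Q × S = 31,600/699 × $160 = $7,233.19
Holding:  Q/2 × H = 699/2 × $26 = $9,087.00
Total = $7,233.19 + $9,087.00 = $16,320.19

$16,320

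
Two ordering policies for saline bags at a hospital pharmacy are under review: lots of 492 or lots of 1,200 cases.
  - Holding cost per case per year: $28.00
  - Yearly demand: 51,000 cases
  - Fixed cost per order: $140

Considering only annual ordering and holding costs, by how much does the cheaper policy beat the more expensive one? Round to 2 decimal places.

TC(Q) = (D/Q)S + (Q/2)H
TC(492) = (51,000/492)×140 + (492/2)×28 = $21,400.20
TC(1,200) = (51,000/1,200)×140 + (1,200/2)×28 = $22,750.00
|ΔTC| = |$21,400.20 − $22,750.00| = $1,349.80

$1,349.80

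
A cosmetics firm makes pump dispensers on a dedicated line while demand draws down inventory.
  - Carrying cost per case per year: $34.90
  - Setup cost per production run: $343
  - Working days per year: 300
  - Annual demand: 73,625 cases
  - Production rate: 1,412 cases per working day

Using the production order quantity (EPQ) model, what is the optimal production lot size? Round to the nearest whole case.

Daily demand d = 73,625/300 = 245.417; p = 1412; 1 − d/p = 0.82619
EPQ = √(2DS / (H(1 − d/p)))
    = √(2 × 73,625 × 343 / (34.9 × 0.82619)) ≈ 1,323.49

1,323 cases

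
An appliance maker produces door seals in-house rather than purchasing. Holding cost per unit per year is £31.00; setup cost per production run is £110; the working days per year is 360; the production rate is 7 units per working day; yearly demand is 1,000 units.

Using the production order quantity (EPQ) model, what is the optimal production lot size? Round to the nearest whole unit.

d = 1,000/360 = 2.7778 units/day;  effective holding cost H(1 − d/p) = 31·(1 − 2.7778/7) = 18.69841
Q* = √(2DS / H_eff) = √(2·1,000·110 / 18.69841) ≈ 108.47

108 units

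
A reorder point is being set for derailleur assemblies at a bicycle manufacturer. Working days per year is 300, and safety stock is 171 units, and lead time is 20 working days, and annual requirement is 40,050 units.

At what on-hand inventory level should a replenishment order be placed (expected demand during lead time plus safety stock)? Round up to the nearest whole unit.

2,841 units

Daily demand d = 40,050 / 300 = 133.500 units/day
Demand during lead time = 133.500 × 20 = 2,670.00
Reorder point = 2,670.00 + 171 = 2,841.00 → round up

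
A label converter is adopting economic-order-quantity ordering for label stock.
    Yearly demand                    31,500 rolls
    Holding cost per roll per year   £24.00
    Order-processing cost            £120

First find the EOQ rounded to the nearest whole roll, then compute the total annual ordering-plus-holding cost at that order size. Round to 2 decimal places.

Q* = √(2·D·S / H) = √(2·31,500·120 / 24) = √315,000.0 ≈ 561.25 → Q = 561 rolls
Annual ordering cost = (D/Q)·S = (31,500/561) × 120 = £6,737.97
Annual holding cost  = (Q/2)·H = (561/2) × 24 = £6,732.00
Total = £6,737.97 + £6,732.00 = £13,469.97

£13,469.97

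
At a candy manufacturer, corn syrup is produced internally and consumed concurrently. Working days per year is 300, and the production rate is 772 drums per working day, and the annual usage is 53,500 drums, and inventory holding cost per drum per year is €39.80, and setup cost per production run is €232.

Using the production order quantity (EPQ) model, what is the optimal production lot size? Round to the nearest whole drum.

Daily demand d = 53,500/300 = 178.333; p = 772; 1 − d/p = 0.76900
EPQ = √(2DS / (H(1 − d/p)))
    = √(2 × 53,500 × 232 / (39.8 × 0.76900)) ≈ 900.60

901 drums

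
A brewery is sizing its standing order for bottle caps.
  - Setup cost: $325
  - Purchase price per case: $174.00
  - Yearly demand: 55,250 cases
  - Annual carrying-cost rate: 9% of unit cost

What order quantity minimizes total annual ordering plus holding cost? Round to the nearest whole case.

Carrying cost H = $174 × 9% = $15.6600/case/yr
Optimal lot size Q* = (2 × 55,250 × $325 / $15.66)^½ ≈ 1,514.35

1,514 cases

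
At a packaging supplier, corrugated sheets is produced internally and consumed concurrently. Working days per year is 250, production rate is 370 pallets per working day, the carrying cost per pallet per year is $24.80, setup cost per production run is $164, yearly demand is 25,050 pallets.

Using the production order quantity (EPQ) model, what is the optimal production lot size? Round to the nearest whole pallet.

d = 25,050/250 = 100.2000 pallets/day;  effective holding cost H(1 − d/p) = 24.8·(1 − 100.2000/370) = 18.08389
Q* = √(2DS / H_eff) = √(2·25,050·164 / 18.08389) ≈ 674.05

674 pallets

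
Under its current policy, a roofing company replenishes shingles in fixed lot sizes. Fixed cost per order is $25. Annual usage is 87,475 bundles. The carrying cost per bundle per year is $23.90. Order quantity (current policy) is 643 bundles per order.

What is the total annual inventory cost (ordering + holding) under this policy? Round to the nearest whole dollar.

Annual ordering cost = (D/Q)·S = (87,475/643) × 25 = $3,401.05
Annual holding cost  = (Q/2)·H = (643/2) × 23.9 = $7,683.85
Total = $3,401.05 + $7,683.85 = $11,084.90

$11,085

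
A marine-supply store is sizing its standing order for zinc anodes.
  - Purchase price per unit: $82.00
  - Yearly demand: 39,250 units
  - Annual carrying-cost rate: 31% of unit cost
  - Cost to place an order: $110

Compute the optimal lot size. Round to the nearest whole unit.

583 units

Carrying cost H = $82 × 31% = $25.4200/unit/yr
EOQ = √(2DS/H) = √(2 × 39,250 × 110 / 25.42)
    = √(339,693.15) ≈ 582.83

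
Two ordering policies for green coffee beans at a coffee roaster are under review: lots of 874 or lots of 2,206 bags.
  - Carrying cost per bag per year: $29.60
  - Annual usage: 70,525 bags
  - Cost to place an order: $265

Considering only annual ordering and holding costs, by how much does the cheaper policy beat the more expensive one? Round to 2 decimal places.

Annual cost at Q: ordering D·S/Q plus holding Q·H/2.
TC(874) = (70,525/874)×265 + (874/2)×29.6 = $34,318.64
TC(2,206) = (70,525/2,206)×265 + (2,206/2)×29.6 = $41,120.75
|ΔTC| = |$34,318.64 − $41,120.75| = $6,802.11

$6,802.11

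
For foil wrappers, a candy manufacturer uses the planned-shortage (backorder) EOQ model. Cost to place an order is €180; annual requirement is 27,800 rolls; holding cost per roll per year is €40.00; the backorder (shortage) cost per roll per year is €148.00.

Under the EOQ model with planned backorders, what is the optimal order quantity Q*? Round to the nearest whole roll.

Q* = √(2DS/H) · √((H + b)/b)
   = √(2 × 27,800 × 180 / 40) · √((40 + 148) / 148)
   = 500.200 × 1.1271 ≈ 563.76

564 rolls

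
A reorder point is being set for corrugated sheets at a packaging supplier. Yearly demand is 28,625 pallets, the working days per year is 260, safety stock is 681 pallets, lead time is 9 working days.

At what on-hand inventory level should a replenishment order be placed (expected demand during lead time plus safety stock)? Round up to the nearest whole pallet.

Daily demand d = 28,625 / 260 = 110.096 pallets/day
Demand during lead time = 110.096 × 9 = 990.87
Reorder point = 990.87 + 681 = 1,671.87 → round up

1,672 pallets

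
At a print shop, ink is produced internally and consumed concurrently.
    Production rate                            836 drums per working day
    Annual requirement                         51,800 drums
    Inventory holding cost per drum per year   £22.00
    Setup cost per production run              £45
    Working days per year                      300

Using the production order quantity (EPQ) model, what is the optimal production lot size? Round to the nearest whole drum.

d = 51,800/300 = 172.6667 drums/day;  effective holding cost H(1 − d/p) = 22·(1 − 172.6667/836) = 17.45614
Q* = √(2DS / H_eff) = √(2·51,800·45 / 17.45614) ≈ 516.79

517 drums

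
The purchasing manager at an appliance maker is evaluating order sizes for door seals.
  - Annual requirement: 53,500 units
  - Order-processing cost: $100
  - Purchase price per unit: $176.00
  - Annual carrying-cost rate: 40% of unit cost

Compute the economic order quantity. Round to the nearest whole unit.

Carrying cost H = $176 × 40% = $70.4000/unit/yr
Optimal lot size Q* = (2 × 53,500 × $100 / $70.4)^½ ≈ 389.86

390 units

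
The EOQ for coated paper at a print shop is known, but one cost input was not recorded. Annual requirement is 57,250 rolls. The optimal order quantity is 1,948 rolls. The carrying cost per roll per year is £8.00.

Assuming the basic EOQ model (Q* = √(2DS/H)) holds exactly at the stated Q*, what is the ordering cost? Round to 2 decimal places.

Since Q* = (2DS/H)^½, squaring gives Q*²·H = 2DS.
S = Q²H / (2D) = 1,948² × 8 / (2 × 57,250) = 265.1322

£265.13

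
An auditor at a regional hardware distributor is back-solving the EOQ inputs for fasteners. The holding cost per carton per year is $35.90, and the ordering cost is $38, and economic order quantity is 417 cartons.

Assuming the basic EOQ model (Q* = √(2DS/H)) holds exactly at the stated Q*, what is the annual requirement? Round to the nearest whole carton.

82,140 cartons per year

EOQ relation: Q² = 2DS/H, so rearrange for the unknown.
D = Q²H / (2S) = 417² × 35.9 / (2 × 38) = 82,139.67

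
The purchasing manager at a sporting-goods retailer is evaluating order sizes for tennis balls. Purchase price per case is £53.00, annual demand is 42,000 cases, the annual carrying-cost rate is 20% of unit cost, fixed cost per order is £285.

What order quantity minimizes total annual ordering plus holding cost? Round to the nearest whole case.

H = i·C = 0.2 × £53 = £10.6000 per case-year
EOQ = √(2DS/H) = √(2 × 42,000 × 285 / 10.6)
    = √(2,258,490.57) ≈ 1,502.83

1,503 cases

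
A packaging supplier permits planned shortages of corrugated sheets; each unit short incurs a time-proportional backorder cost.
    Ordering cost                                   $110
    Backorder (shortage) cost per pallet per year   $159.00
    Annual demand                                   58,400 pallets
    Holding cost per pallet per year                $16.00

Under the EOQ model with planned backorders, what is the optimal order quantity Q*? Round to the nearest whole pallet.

Q* = √(2DS/H) · √((H + b)/b)
   = √(2 × 58,400 × 110 / 16) · √((16 + 159) / 159)
   = 896.103 × 1.0491 ≈ 940.11

940 pallets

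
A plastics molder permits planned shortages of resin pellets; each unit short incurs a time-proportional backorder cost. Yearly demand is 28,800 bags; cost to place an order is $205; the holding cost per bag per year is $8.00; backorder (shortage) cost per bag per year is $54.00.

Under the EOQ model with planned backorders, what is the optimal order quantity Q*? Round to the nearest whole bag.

Q* = √(2DS/H) · √((H + b)/b)
   = √(2 × 28,800 × 205 / 8) · √((8 + 54) / 54)
   = 1,214.907 × 1.0715 ≈ 1,301.79

1,302 bags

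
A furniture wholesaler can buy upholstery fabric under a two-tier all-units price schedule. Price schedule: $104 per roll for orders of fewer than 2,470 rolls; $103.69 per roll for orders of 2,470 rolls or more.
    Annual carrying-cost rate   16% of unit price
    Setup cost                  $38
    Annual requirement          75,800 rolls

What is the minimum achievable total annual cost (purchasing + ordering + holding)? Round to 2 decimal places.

$7,881,357.30

H₁ = 16%×$104 = $16.6400;  H₂ = 16%×$103.69 = $16.5904
EOQ₁ = √(2×75,800×38/16.6400) = 588.39  (< 2,470, feasible at tier 1)
EOQ₂ = √(2×75,800×38/16.5904) = 589.27  (< 2,470 → use Q = 2,470 at tier-2 price)
TC(tier 1 (EOQ₁), Q≈588.4) = $7,892,990.80
TC(tier 2, Q≈2,470.0) = $7,881,357.30
Minimum at tier 2: $7,881,357.30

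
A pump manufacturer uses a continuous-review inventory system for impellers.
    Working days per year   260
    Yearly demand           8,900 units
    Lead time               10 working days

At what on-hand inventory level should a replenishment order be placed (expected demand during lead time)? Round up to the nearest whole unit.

343 units

Daily demand d = 8,900 / 260 = 34.231 units/day
Demand during lead time = 34.231 × 10 = 342.31
Reorder point = 342.31 → round up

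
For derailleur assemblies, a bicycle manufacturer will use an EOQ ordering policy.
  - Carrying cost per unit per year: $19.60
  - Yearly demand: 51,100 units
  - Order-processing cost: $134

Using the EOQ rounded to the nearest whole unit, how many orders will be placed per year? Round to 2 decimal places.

61.12 orders per year

Q* = √(2·D·S / H) = √(2·51,100·134 / 19.6) = √698,714.3 ≈ 835.89 → Q = 836
Orders per year = D/Q = 51,100 / 836 = 61.124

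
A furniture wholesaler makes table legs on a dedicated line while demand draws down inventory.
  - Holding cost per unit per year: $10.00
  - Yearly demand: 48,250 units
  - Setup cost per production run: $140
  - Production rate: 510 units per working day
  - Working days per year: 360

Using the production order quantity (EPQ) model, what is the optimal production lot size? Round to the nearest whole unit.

1,354 units

Daily demand d = 48,250/360 = 134.028; p = 510; 1 − d/p = 0.73720
EPQ = √(2DS / (H(1 − d/p)))
    = √(2 × 48,250 × 140 / (10 × 0.73720)) ≈ 1,353.74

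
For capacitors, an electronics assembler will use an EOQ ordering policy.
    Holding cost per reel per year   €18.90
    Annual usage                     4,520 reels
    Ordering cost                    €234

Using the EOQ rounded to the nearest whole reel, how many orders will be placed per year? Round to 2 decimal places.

13.49 orders per year

EOQ = √(2DS/H) = √(2 × 4,520 × 234 / 18.9)
    = √(111,923.81) ≈ 334.55 → Q = 335
N = D/Q = 4,520/335 ≈ 13.493 orders/yr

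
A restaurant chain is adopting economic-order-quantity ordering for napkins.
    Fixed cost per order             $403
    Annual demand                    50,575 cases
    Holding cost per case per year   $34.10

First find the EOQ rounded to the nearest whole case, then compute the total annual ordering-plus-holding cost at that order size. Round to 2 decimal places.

EOQ = √(2DS/H) = √(2 × 50,575 × 403 / 34.1)
    = √(1,195,409.09) ≈ 1,093.35 → Q = 1,093 cases
Annual ordering cost = (D/Q)·S = (50,575/1,093) × 403 = $18,647.51
Annual holding cost  = (Q/2)·H = (1,093/2) × 34.1 = $18,635.65
Total = $18,647.51 + $18,635.65 = $37,283.16

$37,283.16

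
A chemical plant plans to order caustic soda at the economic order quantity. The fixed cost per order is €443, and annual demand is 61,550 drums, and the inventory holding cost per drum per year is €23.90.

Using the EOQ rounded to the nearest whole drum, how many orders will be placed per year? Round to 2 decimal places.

Q* = √(2·D·S / H) = √(2·61,550·443 / 23.9) = √2,281,728.0 ≈ 1,510.54 → Q = 1,511
N = D/Q = 61,550/1,511 ≈ 40.735 orders/yr

40.73 orders per year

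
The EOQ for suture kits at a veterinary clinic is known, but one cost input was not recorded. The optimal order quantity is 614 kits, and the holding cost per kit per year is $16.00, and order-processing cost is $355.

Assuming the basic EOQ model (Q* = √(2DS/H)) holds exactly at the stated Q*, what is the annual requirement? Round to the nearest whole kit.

8,496 kits per year

From Q* = √(2DS/H) ⇒ Q*² = 2DS/H.
D = Q²H / (2S) = 614² × 16 / (2 × 355) = 8,495.68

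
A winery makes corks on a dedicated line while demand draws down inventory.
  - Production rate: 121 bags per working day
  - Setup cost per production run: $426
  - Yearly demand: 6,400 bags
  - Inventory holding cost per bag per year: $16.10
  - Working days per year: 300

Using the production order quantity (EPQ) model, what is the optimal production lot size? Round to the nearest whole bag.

641 bags

Daily demand d = 6,400/300 = 21.333; p = 121; 1 − d/p = 0.82369
EPQ = √(2DS / (H(1 − d/p)))
    = √(2 × 6,400 × 426 / (16.1 × 0.82369)) ≈ 641.23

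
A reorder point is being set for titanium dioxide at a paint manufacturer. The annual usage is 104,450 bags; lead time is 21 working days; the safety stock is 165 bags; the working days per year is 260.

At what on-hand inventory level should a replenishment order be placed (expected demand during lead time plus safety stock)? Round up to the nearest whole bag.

Daily demand d = 104,450 / 260 = 401.731 bags/day
Demand during lead time = 401.731 × 21 = 8,436.35
Reorder point = 8,436.35 + 165 = 8,601.35 → round up

8,602 bags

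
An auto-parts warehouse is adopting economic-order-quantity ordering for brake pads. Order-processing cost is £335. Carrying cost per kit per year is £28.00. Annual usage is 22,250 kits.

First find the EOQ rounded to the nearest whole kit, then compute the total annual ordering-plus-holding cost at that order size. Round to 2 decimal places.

Q* = √(2·D·S / H) = √(2·22,250·335 / 28) = √532,410.7 ≈ 729.66 → Q = 730 kits
Orders/yr = 22,250/730 = 30.479; ordering cost = 30.479 × £335 = £10,210.62
Average inventory = 730/2 = 365; holding cost = 365 × £28 = £10,220.00
Total = £10,210.62 + £10,220.00 = £20,430.62

£20,430.62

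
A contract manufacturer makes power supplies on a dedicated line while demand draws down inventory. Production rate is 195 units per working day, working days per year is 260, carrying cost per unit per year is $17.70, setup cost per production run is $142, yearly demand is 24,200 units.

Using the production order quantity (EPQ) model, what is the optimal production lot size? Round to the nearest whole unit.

862 units

d = 24,200/260 = 93.0769 units/day;  effective holding cost H(1 − d/p) = 17.7·(1 − 93.0769/195) = 9.25148
Q* = √(2DS / H_eff) = √(2·24,200·142 / 9.25148) ≈ 861.91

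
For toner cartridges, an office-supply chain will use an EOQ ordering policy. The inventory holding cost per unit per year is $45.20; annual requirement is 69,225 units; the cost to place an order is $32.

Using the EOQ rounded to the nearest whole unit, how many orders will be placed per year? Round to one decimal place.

Optimal lot size Q* = (2 × 69,225 × $32 / $45.2)^½ ≈ 313.08 → Q = 313
Orders per year = D/Q = 69,225 / 313 = 221.166

221.2 orders per year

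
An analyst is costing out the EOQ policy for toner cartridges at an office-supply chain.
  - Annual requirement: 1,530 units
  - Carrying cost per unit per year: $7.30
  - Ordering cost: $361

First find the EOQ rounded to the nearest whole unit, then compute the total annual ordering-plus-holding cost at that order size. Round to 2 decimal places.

$2,839.72

Q* = √(2·D·S / H) = √(2·1,530·361 / 7.3) = √151,323.3 ≈ 389.00 → Q = 389 units
Annual ordering cost = (D/Q)·S = (1,530/389) × 361 = $1,419.87
Annual holding cost  = (Q/2)·H = (389/2) × 7.3 = $1,419.85
Total = $1,419.87 + $1,419.85 = $2,839.72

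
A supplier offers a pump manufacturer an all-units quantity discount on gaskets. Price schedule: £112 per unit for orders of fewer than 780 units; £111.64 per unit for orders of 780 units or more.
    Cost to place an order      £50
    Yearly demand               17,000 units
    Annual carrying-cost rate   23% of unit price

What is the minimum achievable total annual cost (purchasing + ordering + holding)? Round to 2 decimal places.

£1,908,983.85

H₁ = 23%×£112 = £25.7600;  H₂ = 23%×£111.64 = £25.6772
EOQ₁ = √(2×17,000×50/25.7600) = 256.89  (< 780, feasible at tier 1)
EOQ₂ = √(2×17,000×50/25.6772) = 257.31  (< 780 → use Q = 780 at tier-2 price)
TC(tier 1 (EOQ₁), Q≈256.9) = £1,910,617.55
TC(tier 2, Q≈780.0) = £1,908,983.85
Minimum at tier 2: £1,908,983.85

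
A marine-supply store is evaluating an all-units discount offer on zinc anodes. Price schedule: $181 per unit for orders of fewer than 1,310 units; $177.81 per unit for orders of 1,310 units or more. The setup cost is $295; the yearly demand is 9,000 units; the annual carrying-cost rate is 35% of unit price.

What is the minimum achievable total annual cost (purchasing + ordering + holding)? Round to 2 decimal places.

H₁ = 35%×$181 = $63.3500;  H₂ = 35%×$177.81 = $62.2335
EOQ₁ = √(2×9,000×295/63.3500) = 289.52  (< 1,310, feasible at tier 1)
EOQ₂ = √(2×9,000×295/62.2335) = 292.10  (< 1,310 → use Q = 1,310 at tier-2 price)
TC(tier 1 (EOQ₁), Q≈289.5) = $1,647,340.90
TC(tier 2, Q≈1,310.0) = $1,643,079.66
Minimum at tier 2: $1,643,079.66

$1,643,079.66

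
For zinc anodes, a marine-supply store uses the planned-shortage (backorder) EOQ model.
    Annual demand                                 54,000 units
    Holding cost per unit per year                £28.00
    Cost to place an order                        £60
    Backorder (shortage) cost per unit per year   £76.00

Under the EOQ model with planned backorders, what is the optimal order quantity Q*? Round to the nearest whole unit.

563 units

Q* = √(2DS/H) · √((H + b)/b)
   = √(2 × 54,000 × 60 / 28) · √((28 + 76) / 76)
   = 481.070 × 1.1698 ≈ 562.75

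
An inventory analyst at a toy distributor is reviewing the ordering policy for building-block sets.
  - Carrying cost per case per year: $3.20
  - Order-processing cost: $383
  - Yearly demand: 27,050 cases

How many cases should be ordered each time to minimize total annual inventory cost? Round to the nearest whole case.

Q* = √(2·D·S / H) = √(2·27,050·383 / 3.2) = √6,475,093.8 ≈ 2,544.62

2,545 cases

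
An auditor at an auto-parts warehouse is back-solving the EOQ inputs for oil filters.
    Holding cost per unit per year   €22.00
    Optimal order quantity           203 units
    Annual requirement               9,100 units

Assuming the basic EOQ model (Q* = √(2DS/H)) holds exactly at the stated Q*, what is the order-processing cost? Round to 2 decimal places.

From Q* = √(2DS/H) ⇒ Q*² = 2DS/H.
S = Q²H / (2D) = 203² × 22 / (2 × 9,100) = 49.8131

€49.81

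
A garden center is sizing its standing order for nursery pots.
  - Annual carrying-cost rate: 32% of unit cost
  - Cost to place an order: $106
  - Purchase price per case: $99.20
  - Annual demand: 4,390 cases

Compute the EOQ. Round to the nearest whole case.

171 cases

Holding cost per case per year: H = 32% × $99.2 = $31.7440
EOQ = √(2DS/H) = √(2 × 4,390 × 106 / 31.744)
    = √(29,318.30) ≈ 171.23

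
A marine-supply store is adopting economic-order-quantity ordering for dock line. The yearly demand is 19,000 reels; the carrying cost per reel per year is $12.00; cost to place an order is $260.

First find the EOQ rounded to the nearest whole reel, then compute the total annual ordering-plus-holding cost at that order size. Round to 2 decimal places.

EOQ = √(2DS/H) = √(2 × 19,000 × 260 / 12)
    = √(823,333.33) ≈ 907.38 → Q = 907 reels
Annual ordering cost = (D/Q)·S = (19,000/907) × 260 = $5,446.53
Annual holding cost  = (Q/2)·H = (907/2) × 12 = $5,442.00
Total = $5,446.53 + $5,442.00 = $10,888.53

$10,888.53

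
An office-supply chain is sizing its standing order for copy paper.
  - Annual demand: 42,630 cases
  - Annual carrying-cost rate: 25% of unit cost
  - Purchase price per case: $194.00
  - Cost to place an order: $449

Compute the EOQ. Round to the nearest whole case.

888 cases

Holding cost per case per year: H = 25% × $194 = $48.5000
Q* = √(2·D·S / H) = √(2·42,630·449 / 48.5) = √789,314.2 ≈ 888.43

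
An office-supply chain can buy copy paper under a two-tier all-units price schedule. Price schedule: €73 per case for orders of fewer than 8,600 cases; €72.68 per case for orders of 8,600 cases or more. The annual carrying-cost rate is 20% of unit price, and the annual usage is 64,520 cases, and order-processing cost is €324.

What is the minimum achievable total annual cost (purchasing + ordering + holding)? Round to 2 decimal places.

€4,734,666.49

H₁ = 20%×€73 = €14.6000;  H₂ = 20%×€72.68 = €14.5360
EOQ₁ = √(2×64,520×324/14.6000) = 1,692.23  (< 8,600, feasible at tier 1)
EOQ₂ = √(2×64,520×324/14.5360) = 1,695.95  (< 8,600 → use Q = 8,600 at tier-2 price)
TC(tier 1 (EOQ₁), Q≈1,692.2) = €4,734,666.49
TC(tier 2, Q≈8,600.0) = €4,754,249.15
Minimum at tier 1 (EOQ₁): €4,734,666.49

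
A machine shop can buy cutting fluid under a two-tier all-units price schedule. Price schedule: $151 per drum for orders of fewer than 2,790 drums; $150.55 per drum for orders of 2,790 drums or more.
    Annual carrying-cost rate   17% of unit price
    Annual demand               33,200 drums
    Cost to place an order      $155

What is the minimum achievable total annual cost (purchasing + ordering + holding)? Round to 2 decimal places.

$5,029,454.10

H₁ = 17%×$151 = $25.6700;  H₂ = 17%×$150.55 = $25.5935
EOQ₁ = √(2×33,200×155/25.6700) = 633.19  (< 2,790, feasible at tier 1)
EOQ₂ = √(2×33,200×155/25.5935) = 634.14  (< 2,790 → use Q = 2,790 at tier-2 price)
TC(tier 1 (EOQ₁), Q≈633.2) = $5,029,454.10
TC(tier 2, Q≈2,790.0) = $5,035,807.38
Minimum at tier 1 (EOQ₁): $5,029,454.10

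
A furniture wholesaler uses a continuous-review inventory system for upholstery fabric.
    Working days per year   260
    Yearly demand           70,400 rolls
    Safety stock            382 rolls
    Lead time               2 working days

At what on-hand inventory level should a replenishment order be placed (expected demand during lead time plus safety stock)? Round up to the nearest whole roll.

924 rolls

Daily demand d = 70,400 / 260 = 270.769 rolls/day
Demand during lead time = 270.769 × 2 = 541.54
Reorder point = 541.54 + 382 = 923.54 → round up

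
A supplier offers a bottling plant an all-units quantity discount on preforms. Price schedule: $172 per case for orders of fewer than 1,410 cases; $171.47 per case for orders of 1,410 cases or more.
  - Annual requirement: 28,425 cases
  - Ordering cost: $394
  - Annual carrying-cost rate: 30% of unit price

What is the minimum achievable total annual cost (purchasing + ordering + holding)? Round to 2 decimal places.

$4,918,243.53

H₁ = 30%×$172 = $51.6000;  H₂ = 30%×$171.47 = $51.4410
EOQ₁ = √(2×28,425×394/51.6000) = 658.85  (< 1,410, feasible at tier 1)
EOQ₂ = √(2×28,425×394/51.4410) = 659.87  (< 1,410 → use Q = 1,410 at tier-2 price)
TC(tier 1 (EOQ₁), Q≈658.9) = $4,923,096.81
TC(tier 2, Q≈1,410.0) = $4,918,243.53
Minimum at tier 2: $4,918,243.53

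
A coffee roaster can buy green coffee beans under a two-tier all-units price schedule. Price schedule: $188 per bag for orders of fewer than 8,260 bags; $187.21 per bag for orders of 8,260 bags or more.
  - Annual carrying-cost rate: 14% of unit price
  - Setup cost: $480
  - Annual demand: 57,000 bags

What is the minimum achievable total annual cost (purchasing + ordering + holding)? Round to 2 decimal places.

$10,753,950.37

H₁ = 14%×$188 = $26.3200;  H₂ = 14%×$187.21 = $26.2094
EOQ₁ = √(2×57,000×480/26.3200) = 1,441.88  (< 8,260, feasible at tier 1)
EOQ₂ = √(2×57,000×480/26.2094) = 1,444.92  (< 8,260 → use Q = 8,260 at tier-2 price)
TC(tier 1 (EOQ₁), Q≈1,441.9) = $10,753,950.37
TC(tier 2, Q≈8,260.0) = $10,782,527.17
Minimum at tier 1 (EOQ₁): $10,753,950.37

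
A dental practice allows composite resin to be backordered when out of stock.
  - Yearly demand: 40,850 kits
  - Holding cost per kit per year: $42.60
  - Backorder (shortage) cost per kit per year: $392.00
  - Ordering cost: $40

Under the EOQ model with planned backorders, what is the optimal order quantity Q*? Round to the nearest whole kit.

292 kits

Q* = √(2DS/H) · √((H + b)/b)
   = √(2 × 40,850 × 40 / 42.6) · √((42.6 + 392) / 392)
   = 276.972 × 1.0529 ≈ 291.63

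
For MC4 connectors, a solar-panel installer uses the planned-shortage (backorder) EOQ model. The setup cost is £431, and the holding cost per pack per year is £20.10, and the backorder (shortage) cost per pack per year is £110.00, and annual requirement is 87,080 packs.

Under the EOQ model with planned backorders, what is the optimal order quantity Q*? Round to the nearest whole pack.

Basic EOQ = √(2·87,080·431/20.1) = 1,932.479
Backorder adjustment √((H+b)/b) = √((20.1+110)/110) = 1.0875
Q* = 1,932.479 × 1.0875 ≈ 2,101.63

2,102 packs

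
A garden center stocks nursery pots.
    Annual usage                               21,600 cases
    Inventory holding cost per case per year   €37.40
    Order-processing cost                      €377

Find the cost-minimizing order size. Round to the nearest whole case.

Optimal lot size Q* = (2 × 21,600 × €377 / €37.4)^½ ≈ 659.90

660 cases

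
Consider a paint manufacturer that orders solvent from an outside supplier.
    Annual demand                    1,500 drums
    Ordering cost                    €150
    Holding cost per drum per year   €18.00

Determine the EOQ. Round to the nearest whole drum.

158 drums

Q* = √(2·D·S / H) = √(2·1,500·150 / 18) = √25,000.0 ≈ 158.11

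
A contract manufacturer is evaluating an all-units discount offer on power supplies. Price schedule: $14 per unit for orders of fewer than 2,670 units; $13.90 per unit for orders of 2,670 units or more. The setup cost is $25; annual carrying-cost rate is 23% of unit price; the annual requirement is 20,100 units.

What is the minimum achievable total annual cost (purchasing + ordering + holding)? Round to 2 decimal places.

$283,198.92

H₁ = 23%×$14 = $3.2200;  H₂ = 23%×$13.90 = $3.1970
EOQ₁ = √(2×20,100×25/3.2200) = 558.67  (< 2,670, feasible at tier 1)
EOQ₂ = √(2×20,100×25/3.1970) = 560.68  (< 2,670 → use Q = 2,670 at tier-2 price)
TC(tier 1 (EOQ₁), Q≈558.7) = $283,198.92
TC(tier 2, Q≈2,670.0) = $283,846.20
Minimum at tier 1 (EOQ₁): $283,198.92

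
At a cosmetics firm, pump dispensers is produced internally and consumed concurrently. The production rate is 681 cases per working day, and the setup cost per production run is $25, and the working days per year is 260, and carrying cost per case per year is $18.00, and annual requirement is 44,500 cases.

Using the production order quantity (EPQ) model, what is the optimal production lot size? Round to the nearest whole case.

Daily demand d = 44,500/260 = 171.154; p = 681; 1 − d/p = 0.74867
EPQ = √(2DS / (H(1 − d/p)))
    = √(2 × 44,500 × 25 / (18 × 0.74867)) ≈ 406.33

406 cases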